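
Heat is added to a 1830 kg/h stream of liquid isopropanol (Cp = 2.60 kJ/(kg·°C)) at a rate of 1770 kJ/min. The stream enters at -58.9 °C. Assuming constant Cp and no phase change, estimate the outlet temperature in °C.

T_out = -36.6 °C

Q = 1770 kJ/min = 106200 kJ/h
ΔT = Q/(ṁ·Cp) = 106200/(1830×2.60) = 22.32 K
T_out = -58.9 + 22.32 = -36.58 °C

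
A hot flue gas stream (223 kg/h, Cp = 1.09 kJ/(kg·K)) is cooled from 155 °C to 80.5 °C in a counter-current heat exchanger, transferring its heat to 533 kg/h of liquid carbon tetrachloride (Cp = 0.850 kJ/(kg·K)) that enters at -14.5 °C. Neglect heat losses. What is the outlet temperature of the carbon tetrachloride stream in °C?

T_c,out = 25.5 °C

Heat released by hot stream: Q = 223 × 1.09 × (155 − 80.5) = 18109 kJ/h
Energy balance on cold side (adiabatic exchanger): Q = ṁ_c·Cp_c·(T_c,out − T_c,in)
T_c,out = -14.5 + 18109/(533 × 0.850) = 25.471 °C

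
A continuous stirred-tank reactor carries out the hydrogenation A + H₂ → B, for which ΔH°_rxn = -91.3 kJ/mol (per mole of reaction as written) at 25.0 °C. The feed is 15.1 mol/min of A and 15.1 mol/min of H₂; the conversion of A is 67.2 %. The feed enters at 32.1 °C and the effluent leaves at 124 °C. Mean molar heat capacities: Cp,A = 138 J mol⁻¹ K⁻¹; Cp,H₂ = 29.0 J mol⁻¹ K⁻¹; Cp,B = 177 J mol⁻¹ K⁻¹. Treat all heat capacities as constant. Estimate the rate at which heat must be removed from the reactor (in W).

Extent of reaction ξ = 0.672 × 15.1 = 10.147 mol/min
Reaction term: ξ·ΔH°_rxn = 10.147 × -91.3 = -926.44 kJ/min
Sensible, feed 32.1→25 °C: -17.904 kJ/min
Outlet flows (mol/min): A 4.9528, H₂ 4.9528, B 10.147
Sensible, products 25→124 °C: 259.69 kJ/min
Q = ΔH = -684.65 kJ/min = -11.411 kW
Heat removed = 11411 W

Q_out = 11400 W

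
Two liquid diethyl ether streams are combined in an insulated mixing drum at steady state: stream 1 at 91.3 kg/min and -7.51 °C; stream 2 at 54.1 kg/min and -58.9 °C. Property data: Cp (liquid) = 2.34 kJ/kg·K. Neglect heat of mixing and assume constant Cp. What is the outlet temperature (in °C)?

T_out = -26.6 °C

No heat crosses the boundary, so H_out = H_in.
T_out = Σ ṁᵢCp,ᵢTᵢ / Σ ṁᵢCp,ᵢ
      = -9060.8 / 340.24 = -26.631 °C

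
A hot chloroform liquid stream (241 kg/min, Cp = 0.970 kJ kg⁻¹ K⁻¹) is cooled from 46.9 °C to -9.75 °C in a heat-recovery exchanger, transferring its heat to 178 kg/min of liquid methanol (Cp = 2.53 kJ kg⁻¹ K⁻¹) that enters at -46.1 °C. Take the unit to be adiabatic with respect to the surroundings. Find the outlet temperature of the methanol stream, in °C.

Heat released by hot stream: Q = 241 × 0.970 × (46.9 − -9.75) = 13243 kJ/min
Energy balance on cold side (adiabatic exchanger): Q = ṁ_c·Cp_c·(T_c,out − T_c,in)
T_c,out = -46.1 + 13243/(178 × 2.53) = -16.693 °C

T_c,out = -16.7 °C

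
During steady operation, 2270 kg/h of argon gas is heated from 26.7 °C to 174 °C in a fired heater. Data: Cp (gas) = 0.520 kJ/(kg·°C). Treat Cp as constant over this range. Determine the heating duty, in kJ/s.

Q = ṁ·Cp·ΔT = 2270 × 0.520 × (174 − 26.7) = 173870 kJ/h
Converting: 173870 / 3600 s = 48.298 kW

Q = 48.3 kJ/s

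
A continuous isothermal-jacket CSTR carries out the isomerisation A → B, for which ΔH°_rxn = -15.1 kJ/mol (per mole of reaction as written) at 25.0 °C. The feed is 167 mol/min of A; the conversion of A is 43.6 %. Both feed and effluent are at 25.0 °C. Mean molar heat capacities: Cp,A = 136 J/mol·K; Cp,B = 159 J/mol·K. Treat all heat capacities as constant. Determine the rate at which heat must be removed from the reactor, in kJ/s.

Q_out = 18.3 kJ/s

Extent of reaction ξ = 0.436 × 167 = 72.812 mol/min
Reaction term: ξ·ΔH°_rxn = 72.812 × -15.1 = -1099.5 kJ/min
Q = ΔH = -1099.5 kJ/min = -18.324 kW
Heat removed = 18.324 kJ/s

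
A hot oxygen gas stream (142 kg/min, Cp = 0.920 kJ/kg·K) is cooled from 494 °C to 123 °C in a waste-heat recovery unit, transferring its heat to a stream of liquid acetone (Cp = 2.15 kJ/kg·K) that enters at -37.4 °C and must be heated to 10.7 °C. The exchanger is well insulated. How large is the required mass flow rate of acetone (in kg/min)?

ṁ_c = 469 kg/min

Heat released by hot stream: Q = 142 × 0.920 × (494 − 123) = 48467 kJ/min
Energy balance on cold side (adiabatic exchanger): Q = ṁ_c·Cp_c·(T_c,out − T_c,in)
ṁ_c = 48467 / [2.15 × (10.7 − -37.4)] = 468.67 kg/min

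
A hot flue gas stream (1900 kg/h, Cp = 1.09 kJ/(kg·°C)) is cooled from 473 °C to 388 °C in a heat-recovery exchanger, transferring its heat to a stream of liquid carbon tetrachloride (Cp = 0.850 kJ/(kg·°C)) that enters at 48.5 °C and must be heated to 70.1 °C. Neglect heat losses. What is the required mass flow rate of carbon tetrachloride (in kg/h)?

ṁ_c = 9590 kg/h

Heat released by hot stream: Q = 1900 × 1.09 × (473 − 388) = 176040 kJ/h
Energy balance on cold side (adiabatic exchanger): Q = ṁ_c·Cp_c·(T_c,out − T_c,in)
ṁ_c = 176040 / [0.850 × (70.1 − 48.5)] = 9588 kg/h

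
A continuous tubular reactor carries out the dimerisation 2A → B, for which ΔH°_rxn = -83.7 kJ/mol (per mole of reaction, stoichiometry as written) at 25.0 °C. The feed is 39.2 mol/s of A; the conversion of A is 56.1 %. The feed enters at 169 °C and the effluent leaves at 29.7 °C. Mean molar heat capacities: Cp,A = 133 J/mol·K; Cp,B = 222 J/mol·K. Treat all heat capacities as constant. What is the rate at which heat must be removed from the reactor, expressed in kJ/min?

Q_out = 98900 kJ/min

Extent of reaction ξ = 0.561 × 39.2 / 2 = 10.996 mol/s
Reaction term: ξ·ΔH°_rxn = 10.996 × -83.7 = -920.33 kJ/s
Sensible, feed 169→25 °C: -750.76 kJ/s
Outlet flows (mol/s): A 17.209, B 10.996
Sensible, products 25→29.7 °C: 22.23 kJ/s
Q = ΔH = -1648.9 kJ/s = -1648.9 kW
Heat removed = 98932 kJ/min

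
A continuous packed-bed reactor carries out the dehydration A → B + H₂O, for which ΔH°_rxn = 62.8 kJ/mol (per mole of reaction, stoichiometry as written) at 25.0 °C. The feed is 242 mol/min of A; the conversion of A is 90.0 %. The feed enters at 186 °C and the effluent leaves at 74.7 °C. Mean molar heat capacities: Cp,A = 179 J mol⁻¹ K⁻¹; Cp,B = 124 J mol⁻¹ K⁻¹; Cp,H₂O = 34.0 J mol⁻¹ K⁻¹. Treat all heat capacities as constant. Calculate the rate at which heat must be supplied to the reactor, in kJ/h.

Extent of reaction ξ = 0.900 × 242 = 217.8 mol/min
Reaction term: ξ·ΔH°_rxn = 217.8 × 62.8 = 13678 kJ/min
Sensible, feed 186→25 °C: -6974.2 kJ/min
Outlet flows (mol/min): A 24.2, B 217.8, H₂O 217.8
Sensible, products 25→74.7 °C: 1925.6 kJ/min
Q = ΔH = 8629.2 kJ/min = 143.82 kW
Heat supplied = 517750 kJ/h

Q_in = 518000 kJ/h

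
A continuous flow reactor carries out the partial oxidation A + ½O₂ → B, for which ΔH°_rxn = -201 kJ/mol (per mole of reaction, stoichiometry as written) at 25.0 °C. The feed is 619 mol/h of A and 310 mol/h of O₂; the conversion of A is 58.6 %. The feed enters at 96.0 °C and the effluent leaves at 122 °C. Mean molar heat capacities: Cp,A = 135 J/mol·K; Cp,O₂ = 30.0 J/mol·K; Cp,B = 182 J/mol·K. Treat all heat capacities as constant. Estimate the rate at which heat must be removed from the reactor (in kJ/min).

Extent of reaction ξ = 0.586 × 619 = 362.73 mol/h
Reaction term: ξ·ΔH°_rxn = 362.73 × -201 = -72910 kJ/h
Sensible, feed 96.0→25 °C: -6593.4 kJ/h
Outlet flows (mol/h): A 256.27, O₂ 128.63, B 362.73
Sensible, products 25→122 °C: 10134 kJ/h
Q = ΔH = -69369 kJ/h = -19.269 kW
Heat removed = 1156.2 kJ/min

Q_out = 1160 kJ/min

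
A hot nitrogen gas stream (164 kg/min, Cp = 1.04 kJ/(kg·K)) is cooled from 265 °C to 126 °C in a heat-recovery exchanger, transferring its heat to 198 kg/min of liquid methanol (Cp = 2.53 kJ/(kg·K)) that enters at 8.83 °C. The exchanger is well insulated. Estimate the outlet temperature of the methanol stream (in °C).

Heat released by hot stream: Q = 164 × 1.04 × (265 − 126) = 23708 kJ/min
Energy balance on cold side (adiabatic exchanger): Q = ṁ_c·Cp_c·(T_c,out − T_c,in)
T_c,out = 8.83 + 23708/(198 × 2.53) = 56.157 °C

T_c,out = 56.2 °C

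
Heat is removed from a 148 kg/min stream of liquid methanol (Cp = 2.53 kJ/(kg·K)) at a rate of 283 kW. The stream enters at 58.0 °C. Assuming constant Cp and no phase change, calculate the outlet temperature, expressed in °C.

Q = 283 kW = 16980 kJ/min
ΔT = Q/(ṁ·Cp) = 16980/(148×2.53) = 45.348 K
T_out = 58.0 − 45.348 = 12.652 °C

T_out = 12.7 °C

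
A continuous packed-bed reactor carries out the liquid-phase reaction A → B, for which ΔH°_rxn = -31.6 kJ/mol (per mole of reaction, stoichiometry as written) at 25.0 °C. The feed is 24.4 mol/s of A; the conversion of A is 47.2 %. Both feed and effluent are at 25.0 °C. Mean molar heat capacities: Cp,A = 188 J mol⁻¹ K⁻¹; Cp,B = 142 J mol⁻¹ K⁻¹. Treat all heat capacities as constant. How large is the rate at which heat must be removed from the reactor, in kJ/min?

Extent of reaction ξ = 0.472 × 24.4 = 11.517 mol/s
Reaction term: ξ·ΔH°_rxn = 11.517 × -31.6 = -363.93 kJ/s
Q = ΔH = -363.93 kJ/s = -363.93 kW
Heat removed = 21836 kJ/min

Q_out = 21800 kJ/min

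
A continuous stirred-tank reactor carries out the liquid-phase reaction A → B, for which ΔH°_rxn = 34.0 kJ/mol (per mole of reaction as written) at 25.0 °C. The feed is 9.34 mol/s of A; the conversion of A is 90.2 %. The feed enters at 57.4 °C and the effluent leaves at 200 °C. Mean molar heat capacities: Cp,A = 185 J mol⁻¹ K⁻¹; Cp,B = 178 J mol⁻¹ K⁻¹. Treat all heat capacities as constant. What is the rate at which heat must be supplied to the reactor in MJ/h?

Extent of reaction ξ = 0.902 × 9.34 = 8.4247 mol/s
Reaction term: ξ·ΔH°_rxn = 8.4247 × 34.0 = 286.44 kJ/s
Sensible, feed 57.4→25 °C: -55.984 kJ/s
Outlet flows (mol/s): A 0.91532, B 8.4247
Sensible, products 25→200 °C: 292.06 kJ/s
Q = ΔH = 522.52 kJ/s = 522.52 kW
Heat supplied = 1881.1 MJ/h

Q_in = 1880 MJ/h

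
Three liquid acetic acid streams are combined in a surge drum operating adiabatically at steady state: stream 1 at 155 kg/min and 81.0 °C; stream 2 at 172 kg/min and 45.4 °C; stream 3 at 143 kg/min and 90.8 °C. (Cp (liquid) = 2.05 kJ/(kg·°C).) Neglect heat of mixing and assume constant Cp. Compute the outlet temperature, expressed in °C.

Adiabatic, steady state ⇒ Σ ṁᵢCp,ᵢ(T_out − Tᵢ) = 0
Σ ṁᵢCp,ᵢTᵢ = 155×2.05×81.0 + 172×2.05×45.4 + 143×2.05×90.8 = 68364
Σ ṁᵢCp,ᵢ = 155×2.05 + 172×2.05 + 143×2.05 = 963.5
T_out = 68364 / 963.5 = 70.954 °C

T_out = 71.0 °C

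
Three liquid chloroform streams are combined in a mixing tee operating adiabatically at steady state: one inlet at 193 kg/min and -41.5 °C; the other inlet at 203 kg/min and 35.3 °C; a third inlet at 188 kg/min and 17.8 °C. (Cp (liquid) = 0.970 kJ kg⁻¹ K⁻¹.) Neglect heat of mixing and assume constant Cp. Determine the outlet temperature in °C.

Adiabatic, steady state ⇒ Σ ṁᵢCp,ᵢ(T_out − Tᵢ) = 0
T_out = Σ ṁᵢCp,ᵢTᵢ / Σ ṁᵢCp,ᵢ
      = 2427.7 / 566.48 = 4.2856 °C

T_out = 4.29 °C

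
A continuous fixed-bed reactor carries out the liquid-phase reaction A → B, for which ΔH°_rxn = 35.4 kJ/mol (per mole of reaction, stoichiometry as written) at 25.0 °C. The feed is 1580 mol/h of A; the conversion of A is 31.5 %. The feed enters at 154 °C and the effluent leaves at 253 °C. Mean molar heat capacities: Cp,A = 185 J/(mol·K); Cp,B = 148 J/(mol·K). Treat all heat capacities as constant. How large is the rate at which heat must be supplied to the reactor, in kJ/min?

Q_in = 706 kJ/min

Extent of reaction ξ = 0.315 × 1580 = 497.7 mol/h
Reaction term: ξ·ΔH°_rxn = 497.7 × 35.4 = 17619 kJ/h
Sensible, feed 154→25 °C: -37707 kJ/h
Outlet flows (mol/h): A 1082.3, B 497.7
Sensible, products 25→253 °C: 62446 kJ/h
Q = ΔH = 42358 kJ/h = 11.766 kW
Heat supplied = 705.96 kJ/min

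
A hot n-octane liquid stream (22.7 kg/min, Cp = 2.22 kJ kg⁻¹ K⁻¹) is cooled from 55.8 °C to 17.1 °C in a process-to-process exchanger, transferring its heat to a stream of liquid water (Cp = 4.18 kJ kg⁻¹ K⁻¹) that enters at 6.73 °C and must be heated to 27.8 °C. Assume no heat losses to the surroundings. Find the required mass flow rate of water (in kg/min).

Heat released by hot stream: Q = 22.7 × 2.22 × (55.8 − 17.1) = 1950.2 kJ/min
Energy balance on cold side (adiabatic exchanger): Q = ṁ_c·Cp_c·(T_c,out − T_c,in)
ṁ_c = 1950.2 / [4.18 × (27.8 − 6.73)] = 22.144 kg/min

ṁ_c = 22.1 kg/min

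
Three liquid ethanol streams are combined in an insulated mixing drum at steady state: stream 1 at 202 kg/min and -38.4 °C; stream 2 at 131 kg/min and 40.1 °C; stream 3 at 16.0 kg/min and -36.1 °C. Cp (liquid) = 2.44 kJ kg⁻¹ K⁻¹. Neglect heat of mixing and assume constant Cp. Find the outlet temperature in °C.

Energy balance with Q = 0: Σ ṁᵢCp,ᵢ(T_out − Tᵢ) = 0
Σ ṁᵢCp,ᵢTᵢ = 202×2.44×-38.4 + 131×2.44×40.1 + 16.0×2.44×-36.1 = -7518.4
Σ ṁᵢCp,ᵢ = 202×2.44 + 131×2.44 + 16.0×2.44 = 851.56
T_out = -7518.4 / 851.56 = -8.8289 °C

T_out = -8.83 °C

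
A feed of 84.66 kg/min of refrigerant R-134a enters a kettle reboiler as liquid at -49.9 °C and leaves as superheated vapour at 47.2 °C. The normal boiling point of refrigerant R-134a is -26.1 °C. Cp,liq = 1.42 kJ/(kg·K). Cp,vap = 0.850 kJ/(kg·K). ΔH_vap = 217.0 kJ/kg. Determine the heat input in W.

Q = 442000 W

liquid -49.9→-26.1 °C: 33.796 kJ/kg
vaporisation at -26.1 °C: 217 kJ/kg
vapour -26.1→47.2 °C: 62.305 kJ/kg
Δh = 33.796 + 217 + 62.305 = 313.1 kJ/kg
Q = ṁ·Δh = 84.66 kg/min × 313.1 kJ/kg = 26507 kJ/min
|Q| = 441.79 kW = 441790 W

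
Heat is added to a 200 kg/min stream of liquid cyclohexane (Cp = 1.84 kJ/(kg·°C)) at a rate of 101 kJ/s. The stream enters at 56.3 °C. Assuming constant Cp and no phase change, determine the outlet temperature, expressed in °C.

Q = 101 kJ/s = 6060 kJ/min
ΔT = Q/(ṁ·Cp) = 6060/(200×1.84) = 16.467 K
T_out = 56.3 + 16.467 = 72.767 °C

T_out = 72.8 °C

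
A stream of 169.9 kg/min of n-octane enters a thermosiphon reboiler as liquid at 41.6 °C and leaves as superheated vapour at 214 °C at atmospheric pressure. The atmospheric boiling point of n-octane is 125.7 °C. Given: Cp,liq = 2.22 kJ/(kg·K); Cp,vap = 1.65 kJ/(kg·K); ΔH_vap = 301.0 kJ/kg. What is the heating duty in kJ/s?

liquid 41.6→125.7 °C: 186.7 kJ/kg
vaporisation at 125.7 °C: 301 kJ/kg
vapour 125.7→214 °C: 145.69 kJ/kg
Δh = 186.7 + 301 + 145.69 = 633.4 kJ/kg
Q = ṁ·Δh = 169.9 kg/min × 633.4 kJ/kg = 107610 kJ/min
|Q| = 1793.6 kW

Q = 1790 kJ/s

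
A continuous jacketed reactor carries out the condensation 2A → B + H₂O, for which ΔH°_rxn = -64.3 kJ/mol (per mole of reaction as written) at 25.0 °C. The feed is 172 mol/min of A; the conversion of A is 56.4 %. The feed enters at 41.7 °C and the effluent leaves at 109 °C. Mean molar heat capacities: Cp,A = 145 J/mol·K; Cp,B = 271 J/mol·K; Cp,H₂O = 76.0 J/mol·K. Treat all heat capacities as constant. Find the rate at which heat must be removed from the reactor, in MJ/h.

Q_out = 72.5 MJ/h

Extent of reaction ξ = 0.564 × 172 / 2 = 48.504 mol/min
Reaction term: ξ·ΔH°_rxn = 48.504 × -64.3 = -3118.8 kJ/min
Sensible, feed 41.7→25 °C: -416.5 kJ/min
Outlet flows (mol/min): A 74.992, B 48.504, H₂O 48.504
Sensible, products 25→109 °C: 2327.2 kJ/min
Q = ΔH = -1208.1 kJ/min = -20.135 kW
Heat removed = 72.486 MJ/h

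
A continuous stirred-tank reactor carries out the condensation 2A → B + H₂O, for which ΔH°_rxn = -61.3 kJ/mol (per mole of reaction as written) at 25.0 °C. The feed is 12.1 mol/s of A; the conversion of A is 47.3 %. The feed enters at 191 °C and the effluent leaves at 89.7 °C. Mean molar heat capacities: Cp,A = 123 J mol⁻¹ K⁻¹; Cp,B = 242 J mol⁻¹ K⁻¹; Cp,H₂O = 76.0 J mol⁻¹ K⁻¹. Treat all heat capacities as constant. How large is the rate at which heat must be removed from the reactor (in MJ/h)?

Q_out = 1130 MJ/h

Extent of reaction ξ = 0.473 × 12.1 / 2 = 2.8616 mol/s
Reaction term: ξ·ΔH°_rxn = 2.8616 × -61.3 = -175.42 kJ/s
Sensible, feed 191→25 °C: -247.06 kJ/s
Outlet flows (mol/s): A 6.3767, B 2.8616, H₂O 2.8616
Sensible, products 25→89.7 °C: 109.62 kJ/s
Q = ΔH = -312.85 kJ/s = -312.85 kW
Heat removed = 1126.3 MJ/h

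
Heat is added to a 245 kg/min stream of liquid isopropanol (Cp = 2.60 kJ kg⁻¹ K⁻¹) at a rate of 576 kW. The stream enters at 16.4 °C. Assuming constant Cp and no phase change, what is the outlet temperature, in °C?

Q = 576 kW = 34560 kJ/min
ΔT = Q/(ṁ·Cp) = 34560/(245×2.60) = 54.254 K
T_out = 16.4 + 54.254 = 70.654 °C

T_out = 70.7 °C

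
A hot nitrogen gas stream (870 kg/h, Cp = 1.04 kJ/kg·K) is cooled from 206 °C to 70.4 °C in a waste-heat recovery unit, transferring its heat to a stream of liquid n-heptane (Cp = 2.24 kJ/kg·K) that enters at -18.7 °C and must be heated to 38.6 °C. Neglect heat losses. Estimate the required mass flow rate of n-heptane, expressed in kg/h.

ṁ_c = 956 kg/h

Heat released by hot stream: Q = 870 × 1.04 × (206 − 70.4) = 122690 kJ/h
Energy balance on cold side (adiabatic exchanger): Q = ṁ_c·Cp_c·(T_c,out − T_c,in)
ṁ_c = 122690 / [2.24 × (38.6 − -18.7)] = 955.89 kg/h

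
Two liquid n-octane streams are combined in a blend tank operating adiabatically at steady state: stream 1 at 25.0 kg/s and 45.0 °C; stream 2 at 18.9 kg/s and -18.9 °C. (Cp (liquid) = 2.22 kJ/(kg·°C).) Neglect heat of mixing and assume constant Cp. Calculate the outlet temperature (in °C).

No heat crosses the boundary, so H_out = H_in.
T_out = Σ ṁᵢCp,ᵢTᵢ / Σ ṁᵢCp,ᵢ
      = 1704.5 / 97.458 = 17.49 °C

T_out = 17.5 °C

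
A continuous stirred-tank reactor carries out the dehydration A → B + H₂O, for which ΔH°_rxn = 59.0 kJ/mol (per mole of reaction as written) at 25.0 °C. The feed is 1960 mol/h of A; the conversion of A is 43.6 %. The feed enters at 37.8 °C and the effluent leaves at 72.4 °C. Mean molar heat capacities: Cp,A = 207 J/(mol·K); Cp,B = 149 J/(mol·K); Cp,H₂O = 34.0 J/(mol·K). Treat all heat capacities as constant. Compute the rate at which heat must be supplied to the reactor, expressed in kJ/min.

Extent of reaction ξ = 0.436 × 1960 = 854.56 mol/h
Reaction term: ξ·ΔH°_rxn = 854.56 × 59.0 = 50419 kJ/h
Sensible, feed 37.8→25 °C: -5193.2 kJ/h
Outlet flows (mol/h): A 1105.4, B 854.56, H₂O 854.56
Sensible, products 25→72.4 °C: 18259 kJ/h
Q = ΔH = 63485 kJ/h = 17.635 kW
Heat supplied = 1058.1 kJ/min

Q_in = 1060 kJ/min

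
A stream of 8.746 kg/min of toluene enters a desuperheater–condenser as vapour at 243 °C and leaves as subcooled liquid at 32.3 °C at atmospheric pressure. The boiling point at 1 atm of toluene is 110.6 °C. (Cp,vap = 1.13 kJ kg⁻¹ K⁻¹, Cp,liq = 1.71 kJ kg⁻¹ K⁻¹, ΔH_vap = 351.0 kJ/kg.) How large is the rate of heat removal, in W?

Q_c = 92500 W

vapour 243→110.6 °C: -149.61 kJ/kg
condensation at 110.6 °C: -351 kJ/kg
liquid 110.6→32.3 °C: -133.89 kJ/kg
Δh = -149.61 + -351 + -133.89 = -634.5 kJ/kg
Q = ṁ·Δh = 8.746 kg/min × -634.5 kJ/kg = -5549.4 kJ/min
|Q| = 92.49 kW = 92490 W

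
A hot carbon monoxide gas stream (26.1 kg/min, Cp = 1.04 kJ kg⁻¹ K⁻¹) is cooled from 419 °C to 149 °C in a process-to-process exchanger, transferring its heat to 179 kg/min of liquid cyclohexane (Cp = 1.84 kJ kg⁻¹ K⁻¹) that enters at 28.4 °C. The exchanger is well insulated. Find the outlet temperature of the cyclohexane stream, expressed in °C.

T_c,out = 50.7 °C

Heat released by hot stream: Q = 26.1 × 1.04 × (419 − 149) = 7328.9 kJ/min
Energy balance on cold side (adiabatic exchanger): Q = ṁ_c·Cp_c·(T_c,out − T_c,in)
T_c,out = 28.4 + 7328.9/(179 × 1.84) = 50.652 °C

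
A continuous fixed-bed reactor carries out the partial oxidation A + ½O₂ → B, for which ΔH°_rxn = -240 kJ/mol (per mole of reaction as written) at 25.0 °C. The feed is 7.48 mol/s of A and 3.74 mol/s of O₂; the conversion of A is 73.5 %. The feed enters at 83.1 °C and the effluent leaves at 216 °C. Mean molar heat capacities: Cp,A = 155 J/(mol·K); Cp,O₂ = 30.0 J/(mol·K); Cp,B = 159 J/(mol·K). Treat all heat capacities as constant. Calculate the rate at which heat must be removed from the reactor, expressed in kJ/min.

Extent of reaction ξ = 0.735 × 7.48 = 5.4978 mol/s
Reaction term: ξ·ΔH°_rxn = 5.4978 × -240 = -1319.5 kJ/s
Sensible, feed 83.1→25 °C: -73.88 kJ/s
Outlet flows (mol/s): A 1.9822, O₂ 0.9911, B 5.4978
Sensible, products 25→216 °C: 231.32 kJ/s
Q = ΔH = -1162 kJ/s = -1162 kW
Heat removed = 69722 kJ/min

Q_out = 69700 kJ/min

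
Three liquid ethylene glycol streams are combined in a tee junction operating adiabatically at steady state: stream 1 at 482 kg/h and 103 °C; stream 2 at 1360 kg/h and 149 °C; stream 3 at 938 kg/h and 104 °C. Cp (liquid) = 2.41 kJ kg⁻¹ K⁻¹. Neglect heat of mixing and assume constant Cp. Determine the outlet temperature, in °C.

Adiabatic, steady state ⇒ Σ ṁᵢCp,ᵢ(T_out − Tᵢ) = 0
Σ ṁᵢCp,ᵢTᵢ = 482×2.41×103 + 1360×2.41×149 + 938×2.41×104 = 843110
Σ ṁᵢCp,ᵢ = 482×2.41 + 1360×2.41 + 938×2.41 = 6699.8
T_out = 843110 / 6699.8 = 125.84 °C

T_out = 126 °C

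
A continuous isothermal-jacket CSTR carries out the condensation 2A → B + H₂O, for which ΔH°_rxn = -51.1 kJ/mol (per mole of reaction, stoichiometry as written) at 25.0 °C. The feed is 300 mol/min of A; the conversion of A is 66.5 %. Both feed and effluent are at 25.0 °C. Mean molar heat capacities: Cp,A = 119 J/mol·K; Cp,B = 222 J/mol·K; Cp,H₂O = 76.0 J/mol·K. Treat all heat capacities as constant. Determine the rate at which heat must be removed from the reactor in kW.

Extent of reaction ξ = 0.665 × 300 / 2 = 99.75 mol/min
Reaction term: ξ·ΔH°_rxn = 99.75 × -51.1 = -5097.2 kJ/min
Q = ΔH = -5097.2 kJ/min = -84.954 kW
Heat removed = 84.954 kW

Q_out = 85.0 kW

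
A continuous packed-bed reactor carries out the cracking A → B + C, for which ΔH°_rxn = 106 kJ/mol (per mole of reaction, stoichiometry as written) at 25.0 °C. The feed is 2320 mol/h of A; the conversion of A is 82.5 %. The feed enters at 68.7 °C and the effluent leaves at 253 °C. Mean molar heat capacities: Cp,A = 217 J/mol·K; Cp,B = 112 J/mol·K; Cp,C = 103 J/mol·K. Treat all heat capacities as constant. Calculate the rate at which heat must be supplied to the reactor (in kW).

Extent of reaction ξ = 0.825 × 2320 = 1914 mol/h
Reaction term: ξ·ΔH°_rxn = 1914 × 106 = 202880 kJ/h
Sensible, feed 68.7→25 °C: -22000 kJ/h
Outlet flows (mol/h): A 406, B 1914, C 1914
Sensible, products 25→253 °C: 113910 kJ/h
Q = ΔH = 294800 kJ/h = 81.888 kW
Heat supplied = 81.888 kW

Q_in = 81.9 kW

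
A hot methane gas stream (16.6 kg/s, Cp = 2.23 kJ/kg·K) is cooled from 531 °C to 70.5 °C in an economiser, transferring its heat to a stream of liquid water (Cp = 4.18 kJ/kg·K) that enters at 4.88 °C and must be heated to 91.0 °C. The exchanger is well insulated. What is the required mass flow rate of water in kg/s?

ṁ_c = 47.4 kg/s

Heat released by hot stream: Q = 16.6 × 2.23 × (531 − 70.5) = 17047 kJ/s
Energy balance on cold side (adiabatic exchanger): Q = ṁ_c·Cp_c·(T_c,out − T_c,in)
ṁ_c = 17047 / [4.18 × (91.0 − 4.88)] = 47.355 kg/s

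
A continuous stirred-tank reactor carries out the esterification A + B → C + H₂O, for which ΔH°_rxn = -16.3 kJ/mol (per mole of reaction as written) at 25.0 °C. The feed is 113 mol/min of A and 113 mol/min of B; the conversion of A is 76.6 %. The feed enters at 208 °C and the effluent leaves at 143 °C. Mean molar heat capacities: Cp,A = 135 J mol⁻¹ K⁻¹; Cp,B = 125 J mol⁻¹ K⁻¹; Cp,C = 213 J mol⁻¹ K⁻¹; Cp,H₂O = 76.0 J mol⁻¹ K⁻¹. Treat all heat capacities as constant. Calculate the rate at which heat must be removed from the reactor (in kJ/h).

Q_out = 181000 kJ/h

Extent of reaction ξ = 0.766 × 113 = 86.558 mol/min
Reaction term: ξ·ΔH°_rxn = 86.558 × -16.3 = -1410.9 kJ/min
Sensible, feed 208→25 °C: -5376.5 kJ/min
Outlet flows (mol/min): A 26.442, B 26.442, C 86.558, H₂O 86.558
Sensible, products 25→143 °C: 3763 kJ/min
Q = ΔH = -3024.4 kJ/min = -50.407 kW
Heat removed = 181460 kJ/h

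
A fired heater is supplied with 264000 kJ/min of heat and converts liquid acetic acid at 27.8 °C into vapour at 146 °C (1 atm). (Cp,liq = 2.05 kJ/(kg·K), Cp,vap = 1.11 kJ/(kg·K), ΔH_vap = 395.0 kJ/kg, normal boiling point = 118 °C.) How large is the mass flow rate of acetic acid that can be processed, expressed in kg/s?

ṁ = 7.20 kg/s

Δh = 2.05×(118−27.8) + 395.0 + 1.11×(146−118) = 610.99 kJ/kg
Q = 264000 kJ/min = 4400 kJ/s = 4400 kJ/s
ṁ = Q/Δh = 4400 / 610.99 = 7.2014 kg/s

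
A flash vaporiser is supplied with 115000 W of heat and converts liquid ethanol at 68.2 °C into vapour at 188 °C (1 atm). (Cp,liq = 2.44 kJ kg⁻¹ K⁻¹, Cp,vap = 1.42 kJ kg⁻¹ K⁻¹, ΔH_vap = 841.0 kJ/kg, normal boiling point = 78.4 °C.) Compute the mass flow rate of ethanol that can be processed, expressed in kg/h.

ṁ = 405 kg/h

Δh = 2.44×(78.4−68.2) + 841.0 + 1.42×(188−78.4) = 1021.5 kJ/kg
Q = 115000 W = 115 kJ/s = 414000 kJ/h
ṁ = Q/Δh = 414000 / 1021.5 = 405.28 kg/h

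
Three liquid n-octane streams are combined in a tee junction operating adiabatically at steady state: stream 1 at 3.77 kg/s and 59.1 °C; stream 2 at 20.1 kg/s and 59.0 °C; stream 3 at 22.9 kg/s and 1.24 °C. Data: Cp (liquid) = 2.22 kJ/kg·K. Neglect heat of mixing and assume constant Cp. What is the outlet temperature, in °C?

T_out = 30.7 °C

No heat crosses the boundary, so H_out = H_in.
T_out = Σ ṁᵢCp,ᵢTᵢ / Σ ṁᵢCp,ᵢ
      = 3190.4 / 103.83 = 30.727 °C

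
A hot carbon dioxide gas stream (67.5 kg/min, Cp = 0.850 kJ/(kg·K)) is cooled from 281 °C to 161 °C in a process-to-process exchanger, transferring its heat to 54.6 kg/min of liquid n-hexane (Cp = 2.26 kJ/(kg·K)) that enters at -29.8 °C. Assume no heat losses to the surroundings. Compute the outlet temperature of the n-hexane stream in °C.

Heat released by hot stream: Q = 67.5 × 0.850 × (281 − 161) = 6885 kJ/min
Energy balance on cold side (adiabatic exchanger): Q = ṁ_c·Cp_c·(T_c,out − T_c,in)
T_c,out = -29.8 + 6885/(54.6 × 2.26) = 25.996 °C

T_c,out = 26.0 °C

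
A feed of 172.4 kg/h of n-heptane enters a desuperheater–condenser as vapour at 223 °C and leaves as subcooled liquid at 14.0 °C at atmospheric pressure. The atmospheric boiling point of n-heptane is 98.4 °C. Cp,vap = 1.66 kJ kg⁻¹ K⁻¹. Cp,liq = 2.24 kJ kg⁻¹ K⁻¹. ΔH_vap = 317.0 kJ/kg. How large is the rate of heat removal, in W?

vapour 223→98.4 °C: -206.84 kJ/kg
condensation at 98.4 °C: -317 kJ/kg
liquid 98.4→14.0 °C: -189.06 kJ/kg
Δh = -206.84 + -317 + -189.06 = -712.89 kJ/kg
Q = ṁ·Δh = 172.4 kg/h × -712.89 kJ/kg = -122900 kJ/h
|Q| = 34.14 kW = 34140 W

Q_c = 34100 W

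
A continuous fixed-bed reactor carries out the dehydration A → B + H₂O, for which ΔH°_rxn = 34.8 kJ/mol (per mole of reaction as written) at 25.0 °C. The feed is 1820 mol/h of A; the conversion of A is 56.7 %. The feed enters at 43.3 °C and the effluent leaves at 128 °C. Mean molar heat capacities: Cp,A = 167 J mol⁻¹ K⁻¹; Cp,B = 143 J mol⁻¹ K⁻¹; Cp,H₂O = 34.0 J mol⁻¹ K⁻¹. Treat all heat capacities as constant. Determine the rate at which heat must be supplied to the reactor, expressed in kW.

Q_in = 17.4 kW

Extent of reaction ξ = 0.567 × 1820 = 1031.9 mol/h
Reaction term: ξ·ΔH°_rxn = 1031.9 × 34.8 = 35912 kJ/h
Sensible, feed 43.3→25 °C: -5562.1 kJ/h
Outlet flows (mol/h): A 788.06, B 1031.9, H₂O 1031.9
Sensible, products 25→128 °C: 32369 kJ/h
Q = ΔH = 62718 kJ/h = 17.422 kW
Heat supplied = 17.422 kW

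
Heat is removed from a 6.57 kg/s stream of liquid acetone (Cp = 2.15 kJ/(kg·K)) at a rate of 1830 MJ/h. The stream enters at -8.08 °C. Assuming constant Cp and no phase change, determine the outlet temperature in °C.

Q = 1830 MJ/h = 508.33 kJ/s
ΔT = Q/(ṁ·Cp) = 508.33/(6.57×2.15) = 35.987 K
T_out = -8.08 − 35.987 = -44.067 °C

T_out = -44.1 °C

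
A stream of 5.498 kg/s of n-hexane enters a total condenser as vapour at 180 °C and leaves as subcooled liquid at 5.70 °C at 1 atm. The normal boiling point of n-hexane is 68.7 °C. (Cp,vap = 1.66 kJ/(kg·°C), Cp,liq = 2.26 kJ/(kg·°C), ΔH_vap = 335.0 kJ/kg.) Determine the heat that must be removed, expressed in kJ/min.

Q_c = 218000 kJ/min

vapour 180→68.7 °C: -184.76 kJ/kg
condensation at 68.7 °C: -335 kJ/kg
liquid 68.7→5.70 °C: -142.38 kJ/kg
Δh = -184.76 + -335 + -142.38 = -662.14 kJ/kg
Q = ṁ·Δh = 5.498 kg/s × -662.14 kJ/kg = -3640.4 kJ/s
|Q| = 3640.4 kW = 218430 kJ/min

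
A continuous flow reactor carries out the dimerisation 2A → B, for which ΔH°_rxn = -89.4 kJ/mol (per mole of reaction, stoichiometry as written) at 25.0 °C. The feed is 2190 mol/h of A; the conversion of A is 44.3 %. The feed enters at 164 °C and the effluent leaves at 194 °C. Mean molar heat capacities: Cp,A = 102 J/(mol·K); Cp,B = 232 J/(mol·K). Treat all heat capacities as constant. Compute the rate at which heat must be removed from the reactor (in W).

Extent of reaction ξ = 0.443 × 2190 / 2 = 485.08 mol/h
Reaction term: ξ·ΔH°_rxn = 485.08 × -89.4 = -43367 kJ/h
Sensible, feed 164→25 °C: -31050 kJ/h
Outlet flows (mol/h): A 1219.8, B 485.08
Sensible, products 25→194 °C: 40047 kJ/h
Q = ΔH = -34370 kJ/h = -9.5472 kW
Heat removed = 9547.2 W

Q_out = 9550 W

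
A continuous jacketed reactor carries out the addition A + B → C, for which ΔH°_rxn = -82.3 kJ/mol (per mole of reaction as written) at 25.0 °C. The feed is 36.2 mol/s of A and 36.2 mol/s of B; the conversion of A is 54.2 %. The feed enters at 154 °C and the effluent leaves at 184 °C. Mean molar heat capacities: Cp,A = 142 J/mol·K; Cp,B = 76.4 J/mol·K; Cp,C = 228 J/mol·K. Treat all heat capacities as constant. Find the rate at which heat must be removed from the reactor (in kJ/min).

Q_out = 80900 kJ/min

Extent of reaction ξ = 0.542 × 36.2 = 19.62 mol/s
Reaction term: ξ·ΔH°_rxn = 19.62 × -82.3 = -1614.8 kJ/s
Sensible, feed 154→25 °C: -1019.9 kJ/s
Outlet flows (mol/s): A 16.58, B 16.58, C 19.62
Sensible, products 25→184 °C: 1287 kJ/s
Q = ΔH = -1347.6 kJ/s = -1347.6 kW
Heat removed = 80858 kJ/min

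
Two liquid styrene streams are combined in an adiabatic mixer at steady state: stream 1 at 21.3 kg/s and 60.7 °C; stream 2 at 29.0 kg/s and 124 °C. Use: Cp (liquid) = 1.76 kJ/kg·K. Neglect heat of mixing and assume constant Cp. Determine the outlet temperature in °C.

Adiabatic, steady state ⇒ Σ ṁᵢCp,ᵢ(T_out − Tᵢ) = 0
T_out = Σ ṁᵢCp,ᵢTᵢ / Σ ṁᵢCp,ᵢ
      = 8604.5 / 88.528 = 97.195 °C

T_out = 97.2 °C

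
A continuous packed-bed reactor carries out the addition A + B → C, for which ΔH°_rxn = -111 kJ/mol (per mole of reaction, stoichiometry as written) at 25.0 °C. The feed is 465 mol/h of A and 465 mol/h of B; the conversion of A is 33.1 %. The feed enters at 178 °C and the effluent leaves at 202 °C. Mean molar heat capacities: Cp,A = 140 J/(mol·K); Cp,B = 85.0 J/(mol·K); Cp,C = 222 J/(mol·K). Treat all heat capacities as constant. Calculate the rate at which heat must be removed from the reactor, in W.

Q_out = 4070 W

Extent of reaction ξ = 0.331 × 465 = 153.92 mol/h
Reaction term: ξ·ΔH°_rxn = 153.92 × -111 = -17085 kJ/h
Sensible, feed 178→25 °C: -16008 kJ/h
Outlet flows (mol/h): A 311.08, B 311.08, C 153.92
Sensible, products 25→202 °C: 18437 kJ/h
Q = ΔH = -14655 kJ/h = -4.0709 kW
Heat removed = 4070.9 W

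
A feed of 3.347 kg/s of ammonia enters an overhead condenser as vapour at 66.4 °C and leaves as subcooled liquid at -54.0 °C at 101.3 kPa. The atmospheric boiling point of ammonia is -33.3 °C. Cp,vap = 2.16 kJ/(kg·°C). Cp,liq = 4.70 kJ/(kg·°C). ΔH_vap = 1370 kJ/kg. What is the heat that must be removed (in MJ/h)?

Q_c = 20300 MJ/h

vapour 66.4→-33.3 °C: -215.35 kJ/kg
condensation at -33.3 °C: -1370 kJ/kg
liquid -33.3→-54.0 °C: -97.29 kJ/kg
Δh = -215.35 + -1370 + -97.29 = -1682.6 kJ/kg
Q = ṁ·Δh = 3.347 kg/s × -1682.6 kJ/kg = -5631.8 kJ/s
|Q| = 5631.8 kW = 20274 MJ/h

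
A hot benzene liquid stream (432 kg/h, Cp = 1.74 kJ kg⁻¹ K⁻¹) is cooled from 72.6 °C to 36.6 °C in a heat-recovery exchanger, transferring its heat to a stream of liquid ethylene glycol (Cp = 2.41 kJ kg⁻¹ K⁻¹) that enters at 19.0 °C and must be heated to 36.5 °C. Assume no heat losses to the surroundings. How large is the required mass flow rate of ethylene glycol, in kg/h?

ṁ_c = 642 kg/h

Heat released by hot stream: Q = 432 × 1.74 × (72.6 − 36.6) = 27060 kJ/h
Energy balance on cold side (adiabatic exchanger): Q = ṁ_c·Cp_c·(T_c,out − T_c,in)
ṁ_c = 27060 / [2.41 × (36.5 − 19.0)] = 641.62 kg/h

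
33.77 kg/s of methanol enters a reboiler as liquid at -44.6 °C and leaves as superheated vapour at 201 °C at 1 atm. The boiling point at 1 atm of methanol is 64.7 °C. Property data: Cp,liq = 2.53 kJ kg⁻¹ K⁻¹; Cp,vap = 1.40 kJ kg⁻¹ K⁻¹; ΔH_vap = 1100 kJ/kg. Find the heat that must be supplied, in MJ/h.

liquid -44.6→64.7 °C: 276.53 kJ/kg
vaporisation at 64.7 °C: 1100 kJ/kg
vapour 64.7→201 °C: 190.82 kJ/kg
Δh = 276.53 + 1100 + 190.82 = 1567.3 kJ/kg
Q = ṁ·Δh = 33.77 kg/s × 1567.3 kJ/kg = 52929 kJ/s
|Q| = 52929 kW = 190550 MJ/h

Q = 191000 MJ/h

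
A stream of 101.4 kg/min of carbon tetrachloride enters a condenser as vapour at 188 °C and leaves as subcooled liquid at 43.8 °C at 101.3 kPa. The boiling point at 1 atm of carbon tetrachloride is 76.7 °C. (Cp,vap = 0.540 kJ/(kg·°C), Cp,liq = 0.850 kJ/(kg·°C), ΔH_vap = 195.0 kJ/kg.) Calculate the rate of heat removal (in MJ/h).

vapour 188→76.7 °C: -60.102 kJ/kg
condensation at 76.7 °C: -195 kJ/kg
liquid 76.7→43.8 °C: -27.965 kJ/kg
Δh = -60.102 + -195 + -27.965 = -283.07 kJ/kg
Q = ṁ·Δh = 101.4 kg/min × -283.07 kJ/kg = -28703 kJ/min
|Q| = 478.38 kW = 1722.2 MJ/h

Q_c = 1720 MJ/h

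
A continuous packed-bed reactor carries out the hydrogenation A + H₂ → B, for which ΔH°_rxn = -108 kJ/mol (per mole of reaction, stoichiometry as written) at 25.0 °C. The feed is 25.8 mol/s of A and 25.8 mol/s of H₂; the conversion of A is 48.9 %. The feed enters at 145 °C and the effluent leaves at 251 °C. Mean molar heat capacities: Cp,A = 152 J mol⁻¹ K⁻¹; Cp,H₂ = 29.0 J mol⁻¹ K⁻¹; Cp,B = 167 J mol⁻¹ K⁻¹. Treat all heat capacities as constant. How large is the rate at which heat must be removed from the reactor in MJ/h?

Q_out = 3270 MJ/h

Extent of reaction ξ = 0.489 × 25.8 = 12.616 mol/s
Reaction term: ξ·ΔH°_rxn = 12.616 × -108 = -1362.5 kJ/s
Sensible, feed 145→25 °C: -560.38 kJ/s
Outlet flows (mol/s): A 13.184, H₂ 13.184, B 12.616
Sensible, products 25→251 °C: 1015.5 kJ/s
Q = ΔH = -907.47 kJ/s = -907.47 kW
Heat removed = 3266.9 MJ/h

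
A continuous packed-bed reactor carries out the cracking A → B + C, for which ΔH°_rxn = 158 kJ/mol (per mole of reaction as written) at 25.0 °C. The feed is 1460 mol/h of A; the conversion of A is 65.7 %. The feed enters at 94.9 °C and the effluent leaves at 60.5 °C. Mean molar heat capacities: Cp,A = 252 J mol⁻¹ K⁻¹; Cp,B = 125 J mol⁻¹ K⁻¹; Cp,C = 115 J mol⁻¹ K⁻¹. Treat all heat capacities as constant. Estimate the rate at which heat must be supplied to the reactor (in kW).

Q_in = 38.5 kW

Extent of reaction ξ = 0.657 × 1460 = 959.22 mol/h
Reaction term: ξ·ΔH°_rxn = 959.22 × 158 = 151560 kJ/h
Sensible, feed 94.9→25 °C: -25718 kJ/h
Outlet flows (mol/h): A 500.78, B 959.22, C 959.22
Sensible, products 25→60.5 °C: 12653 kJ/h
Q = ΔH = 138490 kJ/h = 38.47 kW
Heat supplied = 38.47 kW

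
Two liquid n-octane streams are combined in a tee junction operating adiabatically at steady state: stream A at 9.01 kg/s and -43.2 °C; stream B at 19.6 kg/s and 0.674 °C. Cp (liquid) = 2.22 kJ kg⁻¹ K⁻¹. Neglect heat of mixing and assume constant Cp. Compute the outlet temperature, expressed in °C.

No heat crosses the boundary, so H_out = H_in.
T_out = Σ ṁᵢCp,ᵢTᵢ / Σ ṁᵢCp,ᵢ
      = -834.77 / 63.514 = -13.143 °C

T_out = -13.1 °C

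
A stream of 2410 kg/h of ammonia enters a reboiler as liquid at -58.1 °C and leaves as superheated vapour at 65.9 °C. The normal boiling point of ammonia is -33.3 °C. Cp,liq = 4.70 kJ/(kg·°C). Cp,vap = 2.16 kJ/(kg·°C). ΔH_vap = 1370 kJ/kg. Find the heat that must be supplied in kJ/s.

Q = 1140 kJ/s

liquid -58.1→-33.3 °C: 116.56 kJ/kg
vaporisation at -33.3 °C: 1370 kJ/kg
vapour -33.3→65.9 °C: 214.27 kJ/kg
Δh = 116.56 + 1370 + 214.27 = 1700.8 kJ/kg
Q = ṁ·Δh = 2410 kg/h × 1700.8 kJ/kg = 4.099e+06 kJ/h
|Q| = 1138.6 kW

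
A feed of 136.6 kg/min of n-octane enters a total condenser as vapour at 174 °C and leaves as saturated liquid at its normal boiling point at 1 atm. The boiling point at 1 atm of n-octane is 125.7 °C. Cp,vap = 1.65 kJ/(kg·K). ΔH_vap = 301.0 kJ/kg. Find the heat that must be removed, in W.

Q_c = 867000 W

vapour 174→125.7 °C: -79.695 kJ/kg
condensation at 125.7 °C: -301 kJ/kg
Δh = -79.695 + -301 = -380.69 kJ/kg
Q = ṁ·Δh = 136.6 kg/min × -380.69 kJ/kg = -52003 kJ/min
|Q| = 866.72 kW = 866720 W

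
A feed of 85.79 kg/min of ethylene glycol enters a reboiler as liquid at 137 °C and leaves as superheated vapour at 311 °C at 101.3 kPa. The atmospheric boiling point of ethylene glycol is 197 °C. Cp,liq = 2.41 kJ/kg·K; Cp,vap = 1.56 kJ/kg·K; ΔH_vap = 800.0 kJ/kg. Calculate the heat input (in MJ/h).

liquid 137→197 °C: 144.6 kJ/kg
vaporisation at 197 °C: 800 kJ/kg
vapour 197→311 °C: 177.84 kJ/kg
Δh = 144.6 + 800 + 177.84 = 1122.4 kJ/kg
Q = ṁ·Δh = 85.79 kg/min × 1122.4 kJ/kg = 96294 kJ/min
|Q| = 1604.9 kW = 5777.6 MJ/h

Q = 5780 MJ/h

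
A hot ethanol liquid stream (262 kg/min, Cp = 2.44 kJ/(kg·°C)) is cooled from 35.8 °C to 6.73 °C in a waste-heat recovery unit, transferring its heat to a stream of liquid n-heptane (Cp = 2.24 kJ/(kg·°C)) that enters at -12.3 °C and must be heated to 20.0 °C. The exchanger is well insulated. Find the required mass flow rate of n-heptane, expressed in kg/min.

Heat released by hot stream: Q = 262 × 2.44 × (35.8 − 6.73) = 18584 kJ/min
Energy balance on cold side (adiabatic exchanger): Q = ṁ_c·Cp_c·(T_c,out − T_c,in)
ṁ_c = 18584 / [2.24 × (20.0 − -12.3)] = 256.85 kg/min

ṁ_c = 257 kg/min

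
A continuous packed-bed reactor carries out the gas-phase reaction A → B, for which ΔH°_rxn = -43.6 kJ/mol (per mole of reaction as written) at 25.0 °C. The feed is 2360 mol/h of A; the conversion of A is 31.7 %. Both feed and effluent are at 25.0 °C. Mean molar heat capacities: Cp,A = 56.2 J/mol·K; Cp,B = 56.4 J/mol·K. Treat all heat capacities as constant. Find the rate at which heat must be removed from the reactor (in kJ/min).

Extent of reaction ξ = 0.317 × 2360 = 748.12 mol/h
Reaction term: ξ·ΔH°_rxn = 748.12 × -43.6 = -32618 kJ/h
Q = ΔH = -32618 kJ/h = -9.0606 kW
Heat removed = 543.63 kJ/min

Q_out = 544 kJ/min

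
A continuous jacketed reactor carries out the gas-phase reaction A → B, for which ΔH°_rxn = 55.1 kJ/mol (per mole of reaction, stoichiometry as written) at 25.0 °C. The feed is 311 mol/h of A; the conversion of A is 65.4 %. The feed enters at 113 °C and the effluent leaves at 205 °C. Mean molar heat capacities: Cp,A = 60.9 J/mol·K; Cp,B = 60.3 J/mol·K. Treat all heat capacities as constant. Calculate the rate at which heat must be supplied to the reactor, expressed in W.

Q_in = 3590 W

Extent of reaction ξ = 0.654 × 311 = 203.39 mol/h
Reaction term: ξ·ΔH°_rxn = 203.39 × 55.1 = 11207 kJ/h
Sensible, feed 113→25 °C: -1666.7 kJ/h
Outlet flows (mol/h): A 107.61, B 203.39
Sensible, products 25→205 °C: 3387.2 kJ/h
Q = ΔH = 12928 kJ/h = 3.591 kW
Heat supplied = 3591 W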